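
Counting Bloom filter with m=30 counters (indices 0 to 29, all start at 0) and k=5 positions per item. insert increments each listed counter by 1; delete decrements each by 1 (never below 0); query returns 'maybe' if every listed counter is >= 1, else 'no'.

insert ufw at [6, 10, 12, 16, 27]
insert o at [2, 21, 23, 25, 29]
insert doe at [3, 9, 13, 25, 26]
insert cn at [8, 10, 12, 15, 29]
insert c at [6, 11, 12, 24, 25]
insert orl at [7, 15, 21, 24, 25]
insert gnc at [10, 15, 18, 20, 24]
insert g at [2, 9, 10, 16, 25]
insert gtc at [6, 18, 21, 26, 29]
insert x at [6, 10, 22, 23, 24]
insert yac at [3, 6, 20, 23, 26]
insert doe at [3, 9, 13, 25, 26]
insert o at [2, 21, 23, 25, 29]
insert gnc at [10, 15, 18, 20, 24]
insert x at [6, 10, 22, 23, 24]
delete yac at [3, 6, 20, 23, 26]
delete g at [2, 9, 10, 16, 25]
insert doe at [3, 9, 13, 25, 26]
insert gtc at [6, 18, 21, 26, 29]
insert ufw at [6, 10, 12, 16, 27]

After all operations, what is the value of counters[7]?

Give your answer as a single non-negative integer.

Answer: 1

Derivation:
Step 1: insert ufw at [6, 10, 12, 16, 27] -> counters=[0,0,0,0,0,0,1,0,0,0,1,0,1,0,0,0,1,0,0,0,0,0,0,0,0,0,0,1,0,0]
Step 2: insert o at [2, 21, 23, 25, 29] -> counters=[0,0,1,0,0,0,1,0,0,0,1,0,1,0,0,0,1,0,0,0,0,1,0,1,0,1,0,1,0,1]
Step 3: insert doe at [3, 9, 13, 25, 26] -> counters=[0,0,1,1,0,0,1,0,0,1,1,0,1,1,0,0,1,0,0,0,0,1,0,1,0,2,1,1,0,1]
Step 4: insert cn at [8, 10, 12, 15, 29] -> counters=[0,0,1,1,0,0,1,0,1,1,2,0,2,1,0,1,1,0,0,0,0,1,0,1,0,2,1,1,0,2]
Step 5: insert c at [6, 11, 12, 24, 25] -> counters=[0,0,1,1,0,0,2,0,1,1,2,1,3,1,0,1,1,0,0,0,0,1,0,1,1,3,1,1,0,2]
Step 6: insert orl at [7, 15, 21, 24, 25] -> counters=[0,0,1,1,0,0,2,1,1,1,2,1,3,1,0,2,1,0,0,0,0,2,0,1,2,4,1,1,0,2]
Step 7: insert gnc at [10, 15, 18, 20, 24] -> counters=[0,0,1,1,0,0,2,1,1,1,3,1,3,1,0,3,1,0,1,0,1,2,0,1,3,4,1,1,0,2]
Step 8: insert g at [2, 9, 10, 16, 25] -> counters=[0,0,2,1,0,0,2,1,1,2,4,1,3,1,0,3,2,0,1,0,1,2,0,1,3,5,1,1,0,2]
Step 9: insert gtc at [6, 18, 21, 26, 29] -> counters=[0,0,2,1,0,0,3,1,1,2,4,1,3,1,0,3,2,0,2,0,1,3,0,1,3,5,2,1,0,3]
Step 10: insert x at [6, 10, 22, 23, 24] -> counters=[0,0,2,1,0,0,4,1,1,2,5,1,3,1,0,3,2,0,2,0,1,3,1,2,4,5,2,1,0,3]
Step 11: insert yac at [3, 6, 20, 23, 26] -> counters=[0,0,2,2,0,0,5,1,1,2,5,1,3,1,0,3,2,0,2,0,2,3,1,3,4,5,3,1,0,3]
Step 12: insert doe at [3, 9, 13, 25, 26] -> counters=[0,0,2,3,0,0,5,1,1,3,5,1,3,2,0,3,2,0,2,0,2,3,1,3,4,6,4,1,0,3]
Step 13: insert o at [2, 21, 23, 25, 29] -> counters=[0,0,3,3,0,0,5,1,1,3,5,1,3,2,0,3,2,0,2,0,2,4,1,4,4,7,4,1,0,4]
Step 14: insert gnc at [10, 15, 18, 20, 24] -> counters=[0,0,3,3,0,0,5,1,1,3,6,1,3,2,0,4,2,0,3,0,3,4,1,4,5,7,4,1,0,4]
Step 15: insert x at [6, 10, 22, 23, 24] -> counters=[0,0,3,3,0,0,6,1,1,3,7,1,3,2,0,4,2,0,3,0,3,4,2,5,6,7,4,1,0,4]
Step 16: delete yac at [3, 6, 20, 23, 26] -> counters=[0,0,3,2,0,0,5,1,1,3,7,1,3,2,0,4,2,0,3,0,2,4,2,4,6,7,3,1,0,4]
Step 17: delete g at [2, 9, 10, 16, 25] -> counters=[0,0,2,2,0,0,5,1,1,2,6,1,3,2,0,4,1,0,3,0,2,4,2,4,6,6,3,1,0,4]
Step 18: insert doe at [3, 9, 13, 25, 26] -> counters=[0,0,2,3,0,0,5,1,1,3,6,1,3,3,0,4,1,0,3,0,2,4,2,4,6,7,4,1,0,4]
Step 19: insert gtc at [6, 18, 21, 26, 29] -> counters=[0,0,2,3,0,0,6,1,1,3,6,1,3,3,0,4,1,0,4,0,2,5,2,4,6,7,5,1,0,5]
Step 20: insert ufw at [6, 10, 12, 16, 27] -> counters=[0,0,2,3,0,0,7,1,1,3,7,1,4,3,0,4,2,0,4,0,2,5,2,4,6,7,5,2,0,5]
Final counters=[0,0,2,3,0,0,7,1,1,3,7,1,4,3,0,4,2,0,4,0,2,5,2,4,6,7,5,2,0,5] -> counters[7]=1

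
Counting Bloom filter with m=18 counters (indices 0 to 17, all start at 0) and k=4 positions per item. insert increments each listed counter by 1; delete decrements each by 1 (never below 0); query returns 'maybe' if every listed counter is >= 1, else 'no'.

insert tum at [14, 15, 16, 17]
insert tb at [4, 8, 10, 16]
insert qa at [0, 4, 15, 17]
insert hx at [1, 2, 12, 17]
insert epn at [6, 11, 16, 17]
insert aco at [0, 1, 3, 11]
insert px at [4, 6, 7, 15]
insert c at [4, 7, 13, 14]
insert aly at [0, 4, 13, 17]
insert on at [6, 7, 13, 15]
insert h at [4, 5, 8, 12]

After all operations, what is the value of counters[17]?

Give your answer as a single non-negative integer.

Answer: 5

Derivation:
Step 1: insert tum at [14, 15, 16, 17] -> counters=[0,0,0,0,0,0,0,0,0,0,0,0,0,0,1,1,1,1]
Step 2: insert tb at [4, 8, 10, 16] -> counters=[0,0,0,0,1,0,0,0,1,0,1,0,0,0,1,1,2,1]
Step 3: insert qa at [0, 4, 15, 17] -> counters=[1,0,0,0,2,0,0,0,1,0,1,0,0,0,1,2,2,2]
Step 4: insert hx at [1, 2, 12, 17] -> counters=[1,1,1,0,2,0,0,0,1,0,1,0,1,0,1,2,2,3]
Step 5: insert epn at [6, 11, 16, 17] -> counters=[1,1,1,0,2,0,1,0,1,0,1,1,1,0,1,2,3,4]
Step 6: insert aco at [0, 1, 3, 11] -> counters=[2,2,1,1,2,0,1,0,1,0,1,2,1,0,1,2,3,4]
Step 7: insert px at [4, 6, 7, 15] -> counters=[2,2,1,1,3,0,2,1,1,0,1,2,1,0,1,3,3,4]
Step 8: insert c at [4, 7, 13, 14] -> counters=[2,2,1,1,4,0,2,2,1,0,1,2,1,1,2,3,3,4]
Step 9: insert aly at [0, 4, 13, 17] -> counters=[3,2,1,1,5,0,2,2,1,0,1,2,1,2,2,3,3,5]
Step 10: insert on at [6, 7, 13, 15] -> counters=[3,2,1,1,5,0,3,3,1,0,1,2,1,3,2,4,3,5]
Step 11: insert h at [4, 5, 8, 12] -> counters=[3,2,1,1,6,1,3,3,2,0,1,2,2,3,2,4,3,5]
Final counters=[3,2,1,1,6,1,3,3,2,0,1,2,2,3,2,4,3,5] -> counters[17]=5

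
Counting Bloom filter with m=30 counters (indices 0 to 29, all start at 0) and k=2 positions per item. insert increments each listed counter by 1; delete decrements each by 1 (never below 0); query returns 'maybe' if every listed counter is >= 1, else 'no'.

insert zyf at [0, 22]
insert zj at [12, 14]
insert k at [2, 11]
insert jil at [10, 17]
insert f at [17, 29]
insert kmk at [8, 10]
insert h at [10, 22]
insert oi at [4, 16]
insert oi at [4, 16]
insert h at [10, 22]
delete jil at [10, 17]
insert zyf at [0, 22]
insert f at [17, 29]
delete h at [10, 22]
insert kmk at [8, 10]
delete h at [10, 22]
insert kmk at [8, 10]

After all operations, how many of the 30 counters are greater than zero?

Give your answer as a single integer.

Step 1: insert zyf at [0, 22] -> counters=[1,0,0,0,0,0,0,0,0,0,0,0,0,0,0,0,0,0,0,0,0,0,1,0,0,0,0,0,0,0]
Step 2: insert zj at [12, 14] -> counters=[1,0,0,0,0,0,0,0,0,0,0,0,1,0,1,0,0,0,0,0,0,0,1,0,0,0,0,0,0,0]
Step 3: insert k at [2, 11] -> counters=[1,0,1,0,0,0,0,0,0,0,0,1,1,0,1,0,0,0,0,0,0,0,1,0,0,0,0,0,0,0]
Step 4: insert jil at [10, 17] -> counters=[1,0,1,0,0,0,0,0,0,0,1,1,1,0,1,0,0,1,0,0,0,0,1,0,0,0,0,0,0,0]
Step 5: insert f at [17, 29] -> counters=[1,0,1,0,0,0,0,0,0,0,1,1,1,0,1,0,0,2,0,0,0,0,1,0,0,0,0,0,0,1]
Step 6: insert kmk at [8, 10] -> counters=[1,0,1,0,0,0,0,0,1,0,2,1,1,0,1,0,0,2,0,0,0,0,1,0,0,0,0,0,0,1]
Step 7: insert h at [10, 22] -> counters=[1,0,1,0,0,0,0,0,1,0,3,1,1,0,1,0,0,2,0,0,0,0,2,0,0,0,0,0,0,1]
Step 8: insert oi at [4, 16] -> counters=[1,0,1,0,1,0,0,0,1,0,3,1,1,0,1,0,1,2,0,0,0,0,2,0,0,0,0,0,0,1]
Step 9: insert oi at [4, 16] -> counters=[1,0,1,0,2,0,0,0,1,0,3,1,1,0,1,0,2,2,0,0,0,0,2,0,0,0,0,0,0,1]
Step 10: insert h at [10, 22] -> counters=[1,0,1,0,2,0,0,0,1,0,4,1,1,0,1,0,2,2,0,0,0,0,3,0,0,0,0,0,0,1]
Step 11: delete jil at [10, 17] -> counters=[1,0,1,0,2,0,0,0,1,0,3,1,1,0,1,0,2,1,0,0,0,0,3,0,0,0,0,0,0,1]
Step 12: insert zyf at [0, 22] -> counters=[2,0,1,0,2,0,0,0,1,0,3,1,1,0,1,0,2,1,0,0,0,0,4,0,0,0,0,0,0,1]
Step 13: insert f at [17, 29] -> counters=[2,0,1,0,2,0,0,0,1,0,3,1,1,0,1,0,2,2,0,0,0,0,4,0,0,0,0,0,0,2]
Step 14: delete h at [10, 22] -> counters=[2,0,1,0,2,0,0,0,1,0,2,1,1,0,1,0,2,2,0,0,0,0,3,0,0,0,0,0,0,2]
Step 15: insert kmk at [8, 10] -> counters=[2,0,1,0,2,0,0,0,2,0,3,1,1,0,1,0,2,2,0,0,0,0,3,0,0,0,0,0,0,2]
Step 16: delete h at [10, 22] -> counters=[2,0,1,0,2,0,0,0,2,0,2,1,1,0,1,0,2,2,0,0,0,0,2,0,0,0,0,0,0,2]
Step 17: insert kmk at [8, 10] -> counters=[2,0,1,0,2,0,0,0,3,0,3,1,1,0,1,0,2,2,0,0,0,0,2,0,0,0,0,0,0,2]
Final counters=[2,0,1,0,2,0,0,0,3,0,3,1,1,0,1,0,2,2,0,0,0,0,2,0,0,0,0,0,0,2] -> 12 nonzero

Answer: 12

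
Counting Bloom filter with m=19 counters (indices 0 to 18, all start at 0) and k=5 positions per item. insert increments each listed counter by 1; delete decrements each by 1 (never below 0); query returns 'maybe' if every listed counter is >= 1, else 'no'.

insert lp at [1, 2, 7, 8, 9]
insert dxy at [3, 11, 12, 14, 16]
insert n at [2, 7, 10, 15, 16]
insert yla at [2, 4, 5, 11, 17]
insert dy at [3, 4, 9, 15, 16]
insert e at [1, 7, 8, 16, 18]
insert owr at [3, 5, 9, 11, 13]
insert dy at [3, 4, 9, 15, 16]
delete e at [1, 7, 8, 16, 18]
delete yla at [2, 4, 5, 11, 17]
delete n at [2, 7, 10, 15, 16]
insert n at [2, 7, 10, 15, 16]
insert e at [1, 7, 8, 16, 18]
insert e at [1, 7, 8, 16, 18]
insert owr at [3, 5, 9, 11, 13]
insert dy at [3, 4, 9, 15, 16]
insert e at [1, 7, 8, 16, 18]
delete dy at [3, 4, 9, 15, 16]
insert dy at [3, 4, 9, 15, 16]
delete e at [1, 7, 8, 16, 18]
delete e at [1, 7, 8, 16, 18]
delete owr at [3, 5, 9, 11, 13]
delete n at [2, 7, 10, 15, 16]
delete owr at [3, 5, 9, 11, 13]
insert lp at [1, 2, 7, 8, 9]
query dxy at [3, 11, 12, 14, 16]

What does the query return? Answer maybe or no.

Answer: maybe

Derivation:
Step 1: insert lp at [1, 2, 7, 8, 9] -> counters=[0,1,1,0,0,0,0,1,1,1,0,0,0,0,0,0,0,0,0]
Step 2: insert dxy at [3, 11, 12, 14, 16] -> counters=[0,1,1,1,0,0,0,1,1,1,0,1,1,0,1,0,1,0,0]
Step 3: insert n at [2, 7, 10, 15, 16] -> counters=[0,1,2,1,0,0,0,2,1,1,1,1,1,0,1,1,2,0,0]
Step 4: insert yla at [2, 4, 5, 11, 17] -> counters=[0,1,3,1,1,1,0,2,1,1,1,2,1,0,1,1,2,1,0]
Step 5: insert dy at [3, 4, 9, 15, 16] -> counters=[0,1,3,2,2,1,0,2,1,2,1,2,1,0,1,2,3,1,0]
Step 6: insert e at [1, 7, 8, 16, 18] -> counters=[0,2,3,2,2,1,0,3,2,2,1,2,1,0,1,2,4,1,1]
Step 7: insert owr at [3, 5, 9, 11, 13] -> counters=[0,2,3,3,2,2,0,3,2,3,1,3,1,1,1,2,4,1,1]
Step 8: insert dy at [3, 4, 9, 15, 16] -> counters=[0,2,3,4,3,2,0,3,2,4,1,3,1,1,1,3,5,1,1]
Step 9: delete e at [1, 7, 8, 16, 18] -> counters=[0,1,3,4,3,2,0,2,1,4,1,3,1,1,1,3,4,1,0]
Step 10: delete yla at [2, 4, 5, 11, 17] -> counters=[0,1,2,4,2,1,0,2,1,4,1,2,1,1,1,3,4,0,0]
Step 11: delete n at [2, 7, 10, 15, 16] -> counters=[0,1,1,4,2,1,0,1,1,4,0,2,1,1,1,2,3,0,0]
Step 12: insert n at [2, 7, 10, 15, 16] -> counters=[0,1,2,4,2,1,0,2,1,4,1,2,1,1,1,3,4,0,0]
Step 13: insert e at [1, 7, 8, 16, 18] -> counters=[0,2,2,4,2,1,0,3,2,4,1,2,1,1,1,3,5,0,1]
Step 14: insert e at [1, 7, 8, 16, 18] -> counters=[0,3,2,4,2,1,0,4,3,4,1,2,1,1,1,3,6,0,2]
Step 15: insert owr at [3, 5, 9, 11, 13] -> counters=[0,3,2,5,2,2,0,4,3,5,1,3,1,2,1,3,6,0,2]
Step 16: insert dy at [3, 4, 9, 15, 16] -> counters=[0,3,2,6,3,2,0,4,3,6,1,3,1,2,1,4,7,0,2]
Step 17: insert e at [1, 7, 8, 16, 18] -> counters=[0,4,2,6,3,2,0,5,4,6,1,3,1,2,1,4,8,0,3]
Step 18: delete dy at [3, 4, 9, 15, 16] -> counters=[0,4,2,5,2,2,0,5,4,5,1,3,1,2,1,3,7,0,3]
Step 19: insert dy at [3, 4, 9, 15, 16] -> counters=[0,4,2,6,3,2,0,5,4,6,1,3,1,2,1,4,8,0,3]
Step 20: delete e at [1, 7, 8, 16, 18] -> counters=[0,3,2,6,3,2,0,4,3,6,1,3,1,2,1,4,7,0,2]
Step 21: delete e at [1, 7, 8, 16, 18] -> counters=[0,2,2,6,3,2,0,3,2,6,1,3,1,2,1,4,6,0,1]
Step 22: delete owr at [3, 5, 9, 11, 13] -> counters=[0,2,2,5,3,1,0,3,2,5,1,2,1,1,1,4,6,0,1]
Step 23: delete n at [2, 7, 10, 15, 16] -> counters=[0,2,1,5,3,1,0,2,2,5,0,2,1,1,1,3,5,0,1]
Step 24: delete owr at [3, 5, 9, 11, 13] -> counters=[0,2,1,4,3,0,0,2,2,4,0,1,1,0,1,3,5,0,1]
Step 25: insert lp at [1, 2, 7, 8, 9] -> counters=[0,3,2,4,3,0,0,3,3,5,0,1,1,0,1,3,5,0,1]
Query dxy: check counters[3]=4 counters[11]=1 counters[12]=1 counters[14]=1 counters[16]=5 -> maybe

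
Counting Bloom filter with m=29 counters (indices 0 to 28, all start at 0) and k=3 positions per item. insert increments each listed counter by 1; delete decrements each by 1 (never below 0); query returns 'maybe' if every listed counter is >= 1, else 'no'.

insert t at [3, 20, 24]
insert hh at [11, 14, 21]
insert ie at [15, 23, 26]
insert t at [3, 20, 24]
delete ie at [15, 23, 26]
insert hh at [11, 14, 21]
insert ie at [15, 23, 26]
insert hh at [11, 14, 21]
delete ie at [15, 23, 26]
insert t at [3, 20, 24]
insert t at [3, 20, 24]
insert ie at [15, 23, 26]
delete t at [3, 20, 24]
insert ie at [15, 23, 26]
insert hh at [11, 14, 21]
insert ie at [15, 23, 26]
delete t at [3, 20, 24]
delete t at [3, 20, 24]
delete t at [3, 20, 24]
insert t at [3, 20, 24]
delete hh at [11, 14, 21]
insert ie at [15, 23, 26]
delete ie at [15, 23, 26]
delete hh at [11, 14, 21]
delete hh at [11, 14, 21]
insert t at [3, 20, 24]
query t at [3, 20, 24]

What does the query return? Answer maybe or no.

Step 1: insert t at [3, 20, 24] -> counters=[0,0,0,1,0,0,0,0,0,0,0,0,0,0,0,0,0,0,0,0,1,0,0,0,1,0,0,0,0]
Step 2: insert hh at [11, 14, 21] -> counters=[0,0,0,1,0,0,0,0,0,0,0,1,0,0,1,0,0,0,0,0,1,1,0,0,1,0,0,0,0]
Step 3: insert ie at [15, 23, 26] -> counters=[0,0,0,1,0,0,0,0,0,0,0,1,0,0,1,1,0,0,0,0,1,1,0,1,1,0,1,0,0]
Step 4: insert t at [3, 20, 24] -> counters=[0,0,0,2,0,0,0,0,0,0,0,1,0,0,1,1,0,0,0,0,2,1,0,1,2,0,1,0,0]
Step 5: delete ie at [15, 23, 26] -> counters=[0,0,0,2,0,0,0,0,0,0,0,1,0,0,1,0,0,0,0,0,2,1,0,0,2,0,0,0,0]
Step 6: insert hh at [11, 14, 21] -> counters=[0,0,0,2,0,0,0,0,0,0,0,2,0,0,2,0,0,0,0,0,2,2,0,0,2,0,0,0,0]
Step 7: insert ie at [15, 23, 26] -> counters=[0,0,0,2,0,0,0,0,0,0,0,2,0,0,2,1,0,0,0,0,2,2,0,1,2,0,1,0,0]
Step 8: insert hh at [11, 14, 21] -> counters=[0,0,0,2,0,0,0,0,0,0,0,3,0,0,3,1,0,0,0,0,2,3,0,1,2,0,1,0,0]
Step 9: delete ie at [15, 23, 26] -> counters=[0,0,0,2,0,0,0,0,0,0,0,3,0,0,3,0,0,0,0,0,2,3,0,0,2,0,0,0,0]
Step 10: insert t at [3, 20, 24] -> counters=[0,0,0,3,0,0,0,0,0,0,0,3,0,0,3,0,0,0,0,0,3,3,0,0,3,0,0,0,0]
Step 11: insert t at [3, 20, 24] -> counters=[0,0,0,4,0,0,0,0,0,0,0,3,0,0,3,0,0,0,0,0,4,3,0,0,4,0,0,0,0]
Step 12: insert ie at [15, 23, 26] -> counters=[0,0,0,4,0,0,0,0,0,0,0,3,0,0,3,1,0,0,0,0,4,3,0,1,4,0,1,0,0]
Step 13: delete t at [3, 20, 24] -> counters=[0,0,0,3,0,0,0,0,0,0,0,3,0,0,3,1,0,0,0,0,3,3,0,1,3,0,1,0,0]
Step 14: insert ie at [15, 23, 26] -> counters=[0,0,0,3,0,0,0,0,0,0,0,3,0,0,3,2,0,0,0,0,3,3,0,2,3,0,2,0,0]
Step 15: insert hh at [11, 14, 21] -> counters=[0,0,0,3,0,0,0,0,0,0,0,4,0,0,4,2,0,0,0,0,3,4,0,2,3,0,2,0,0]
Step 16: insert ie at [15, 23, 26] -> counters=[0,0,0,3,0,0,0,0,0,0,0,4,0,0,4,3,0,0,0,0,3,4,0,3,3,0,3,0,0]
Step 17: delete t at [3, 20, 24] -> counters=[0,0,0,2,0,0,0,0,0,0,0,4,0,0,4,3,0,0,0,0,2,4,0,3,2,0,3,0,0]
Step 18: delete t at [3, 20, 24] -> counters=[0,0,0,1,0,0,0,0,0,0,0,4,0,0,4,3,0,0,0,0,1,4,0,3,1,0,3,0,0]
Step 19: delete t at [3, 20, 24] -> counters=[0,0,0,0,0,0,0,0,0,0,0,4,0,0,4,3,0,0,0,0,0,4,0,3,0,0,3,0,0]
Step 20: insert t at [3, 20, 24] -> counters=[0,0,0,1,0,0,0,0,0,0,0,4,0,0,4,3,0,0,0,0,1,4,0,3,1,0,3,0,0]
Step 21: delete hh at [11, 14, 21] -> counters=[0,0,0,1,0,0,0,0,0,0,0,3,0,0,3,3,0,0,0,0,1,3,0,3,1,0,3,0,0]
Step 22: insert ie at [15, 23, 26] -> counters=[0,0,0,1,0,0,0,0,0,0,0,3,0,0,3,4,0,0,0,0,1,3,0,4,1,0,4,0,0]
Step 23: delete ie at [15, 23, 26] -> counters=[0,0,0,1,0,0,0,0,0,0,0,3,0,0,3,3,0,0,0,0,1,3,0,3,1,0,3,0,0]
Step 24: delete hh at [11, 14, 21] -> counters=[0,0,0,1,0,0,0,0,0,0,0,2,0,0,2,3,0,0,0,0,1,2,0,3,1,0,3,0,0]
Step 25: delete hh at [11, 14, 21] -> counters=[0,0,0,1,0,0,0,0,0,0,0,1,0,0,1,3,0,0,0,0,1,1,0,3,1,0,3,0,0]
Step 26: insert t at [3, 20, 24] -> counters=[0,0,0,2,0,0,0,0,0,0,0,1,0,0,1,3,0,0,0,0,2,1,0,3,2,0,3,0,0]
Query t: check counters[3]=2 counters[20]=2 counters[24]=2 -> maybe

Answer: maybe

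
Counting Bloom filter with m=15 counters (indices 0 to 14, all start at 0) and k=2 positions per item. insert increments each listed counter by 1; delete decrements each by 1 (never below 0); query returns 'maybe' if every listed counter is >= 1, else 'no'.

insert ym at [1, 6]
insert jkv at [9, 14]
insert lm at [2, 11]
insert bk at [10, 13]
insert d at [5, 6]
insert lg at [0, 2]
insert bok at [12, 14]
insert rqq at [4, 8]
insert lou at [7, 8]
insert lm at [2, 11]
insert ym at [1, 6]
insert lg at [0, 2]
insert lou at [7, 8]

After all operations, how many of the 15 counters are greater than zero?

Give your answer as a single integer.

Step 1: insert ym at [1, 6] -> counters=[0,1,0,0,0,0,1,0,0,0,0,0,0,0,0]
Step 2: insert jkv at [9, 14] -> counters=[0,1,0,0,0,0,1,0,0,1,0,0,0,0,1]
Step 3: insert lm at [2, 11] -> counters=[0,1,1,0,0,0,1,0,0,1,0,1,0,0,1]
Step 4: insert bk at [10, 13] -> counters=[0,1,1,0,0,0,1,0,0,1,1,1,0,1,1]
Step 5: insert d at [5, 6] -> counters=[0,1,1,0,0,1,2,0,0,1,1,1,0,1,1]
Step 6: insert lg at [0, 2] -> counters=[1,1,2,0,0,1,2,0,0,1,1,1,0,1,1]
Step 7: insert bok at [12, 14] -> counters=[1,1,2,0,0,1,2,0,0,1,1,1,1,1,2]
Step 8: insert rqq at [4, 8] -> counters=[1,1,2,0,1,1,2,0,1,1,1,1,1,1,2]
Step 9: insert lou at [7, 8] -> counters=[1,1,2,0,1,1,2,1,2,1,1,1,1,1,2]
Step 10: insert lm at [2, 11] -> counters=[1,1,3,0,1,1,2,1,2,1,1,2,1,1,2]
Step 11: insert ym at [1, 6] -> counters=[1,2,3,0,1,1,3,1,2,1,1,2,1,1,2]
Step 12: insert lg at [0, 2] -> counters=[2,2,4,0,1,1,3,1,2,1,1,2,1,1,2]
Step 13: insert lou at [7, 8] -> counters=[2,2,4,0,1,1,3,2,3,1,1,2,1,1,2]
Final counters=[2,2,4,0,1,1,3,2,3,1,1,2,1,1,2] -> 14 nonzero

Answer: 14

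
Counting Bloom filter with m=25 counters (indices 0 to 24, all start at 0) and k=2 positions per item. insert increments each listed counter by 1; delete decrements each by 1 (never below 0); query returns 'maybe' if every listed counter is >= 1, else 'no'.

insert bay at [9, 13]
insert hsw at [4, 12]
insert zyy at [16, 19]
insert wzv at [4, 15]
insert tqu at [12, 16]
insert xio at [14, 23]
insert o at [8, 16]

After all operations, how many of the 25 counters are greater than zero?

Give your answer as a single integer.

Answer: 10

Derivation:
Step 1: insert bay at [9, 13] -> counters=[0,0,0,0,0,0,0,0,0,1,0,0,0,1,0,0,0,0,0,0,0,0,0,0,0]
Step 2: insert hsw at [4, 12] -> counters=[0,0,0,0,1,0,0,0,0,1,0,0,1,1,0,0,0,0,0,0,0,0,0,0,0]
Step 3: insert zyy at [16, 19] -> counters=[0,0,0,0,1,0,0,0,0,1,0,0,1,1,0,0,1,0,0,1,0,0,0,0,0]
Step 4: insert wzv at [4, 15] -> counters=[0,0,0,0,2,0,0,0,0,1,0,0,1,1,0,1,1,0,0,1,0,0,0,0,0]
Step 5: insert tqu at [12, 16] -> counters=[0,0,0,0,2,0,0,0,0,1,0,0,2,1,0,1,2,0,0,1,0,0,0,0,0]
Step 6: insert xio at [14, 23] -> counters=[0,0,0,0,2,0,0,0,0,1,0,0,2,1,1,1,2,0,0,1,0,0,0,1,0]
Step 7: insert o at [8, 16] -> counters=[0,0,0,0,2,0,0,0,1,1,0,0,2,1,1,1,3,0,0,1,0,0,0,1,0]
Final counters=[0,0,0,0,2,0,0,0,1,1,0,0,2,1,1,1,3,0,0,1,0,0,0,1,0] -> 10 nonzero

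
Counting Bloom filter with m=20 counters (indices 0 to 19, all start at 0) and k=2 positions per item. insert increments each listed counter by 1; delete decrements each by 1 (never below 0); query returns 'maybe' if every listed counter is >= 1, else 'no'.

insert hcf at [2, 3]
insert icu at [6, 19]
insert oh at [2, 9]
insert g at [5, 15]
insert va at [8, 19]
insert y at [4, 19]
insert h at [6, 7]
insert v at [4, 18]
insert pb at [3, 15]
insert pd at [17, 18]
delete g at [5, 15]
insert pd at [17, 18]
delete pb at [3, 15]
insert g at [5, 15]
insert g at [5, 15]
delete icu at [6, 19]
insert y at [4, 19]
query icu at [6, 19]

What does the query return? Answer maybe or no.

Step 1: insert hcf at [2, 3] -> counters=[0,0,1,1,0,0,0,0,0,0,0,0,0,0,0,0,0,0,0,0]
Step 2: insert icu at [6, 19] -> counters=[0,0,1,1,0,0,1,0,0,0,0,0,0,0,0,0,0,0,0,1]
Step 3: insert oh at [2, 9] -> counters=[0,0,2,1,0,0,1,0,0,1,0,0,0,0,0,0,0,0,0,1]
Step 4: insert g at [5, 15] -> counters=[0,0,2,1,0,1,1,0,0,1,0,0,0,0,0,1,0,0,0,1]
Step 5: insert va at [8, 19] -> counters=[0,0,2,1,0,1,1,0,1,1,0,0,0,0,0,1,0,0,0,2]
Step 6: insert y at [4, 19] -> counters=[0,0,2,1,1,1,1,0,1,1,0,0,0,0,0,1,0,0,0,3]
Step 7: insert h at [6, 7] -> counters=[0,0,2,1,1,1,2,1,1,1,0,0,0,0,0,1,0,0,0,3]
Step 8: insert v at [4, 18] -> counters=[0,0,2,1,2,1,2,1,1,1,0,0,0,0,0,1,0,0,1,3]
Step 9: insert pb at [3, 15] -> counters=[0,0,2,2,2,1,2,1,1,1,0,0,0,0,0,2,0,0,1,3]
Step 10: insert pd at [17, 18] -> counters=[0,0,2,2,2,1,2,1,1,1,0,0,0,0,0,2,0,1,2,3]
Step 11: delete g at [5, 15] -> counters=[0,0,2,2,2,0,2,1,1,1,0,0,0,0,0,1,0,1,2,3]
Step 12: insert pd at [17, 18] -> counters=[0,0,2,2,2,0,2,1,1,1,0,0,0,0,0,1,0,2,3,3]
Step 13: delete pb at [3, 15] -> counters=[0,0,2,1,2,0,2,1,1,1,0,0,0,0,0,0,0,2,3,3]
Step 14: insert g at [5, 15] -> counters=[0,0,2,1,2,1,2,1,1,1,0,0,0,0,0,1,0,2,3,3]
Step 15: insert g at [5, 15] -> counters=[0,0,2,1,2,2,2,1,1,1,0,0,0,0,0,2,0,2,3,3]
Step 16: delete icu at [6, 19] -> counters=[0,0,2,1,2,2,1,1,1,1,0,0,0,0,0,2,0,2,3,2]
Step 17: insert y at [4, 19] -> counters=[0,0,2,1,3,2,1,1,1,1,0,0,0,0,0,2,0,2,3,3]
Query icu: check counters[6]=1 counters[19]=3 -> maybe

Answer: maybe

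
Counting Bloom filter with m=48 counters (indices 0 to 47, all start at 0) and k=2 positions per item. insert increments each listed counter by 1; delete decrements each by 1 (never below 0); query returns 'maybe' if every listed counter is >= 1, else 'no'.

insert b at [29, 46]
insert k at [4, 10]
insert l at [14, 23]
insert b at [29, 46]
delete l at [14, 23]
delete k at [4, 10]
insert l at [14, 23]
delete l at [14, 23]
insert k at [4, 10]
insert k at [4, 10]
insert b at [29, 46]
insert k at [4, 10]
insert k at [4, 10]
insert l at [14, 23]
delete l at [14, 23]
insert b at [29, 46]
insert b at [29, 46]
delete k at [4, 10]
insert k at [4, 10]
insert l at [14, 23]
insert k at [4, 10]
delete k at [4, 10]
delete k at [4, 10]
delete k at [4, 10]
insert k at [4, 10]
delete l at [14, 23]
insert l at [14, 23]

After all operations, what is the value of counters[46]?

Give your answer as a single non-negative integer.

Step 1: insert b at [29, 46] -> counters=[0,0,0,0,0,0,0,0,0,0,0,0,0,0,0,0,0,0,0,0,0,0,0,0,0,0,0,0,0,1,0,0,0,0,0,0,0,0,0,0,0,0,0,0,0,0,1,0]
Step 2: insert k at [4, 10] -> counters=[0,0,0,0,1,0,0,0,0,0,1,0,0,0,0,0,0,0,0,0,0,0,0,0,0,0,0,0,0,1,0,0,0,0,0,0,0,0,0,0,0,0,0,0,0,0,1,0]
Step 3: insert l at [14, 23] -> counters=[0,0,0,0,1,0,0,0,0,0,1,0,0,0,1,0,0,0,0,0,0,0,0,1,0,0,0,0,0,1,0,0,0,0,0,0,0,0,0,0,0,0,0,0,0,0,1,0]
Step 4: insert b at [29, 46] -> counters=[0,0,0,0,1,0,0,0,0,0,1,0,0,0,1,0,0,0,0,0,0,0,0,1,0,0,0,0,0,2,0,0,0,0,0,0,0,0,0,0,0,0,0,0,0,0,2,0]
Step 5: delete l at [14, 23] -> counters=[0,0,0,0,1,0,0,0,0,0,1,0,0,0,0,0,0,0,0,0,0,0,0,0,0,0,0,0,0,2,0,0,0,0,0,0,0,0,0,0,0,0,0,0,0,0,2,0]
Step 6: delete k at [4, 10] -> counters=[0,0,0,0,0,0,0,0,0,0,0,0,0,0,0,0,0,0,0,0,0,0,0,0,0,0,0,0,0,2,0,0,0,0,0,0,0,0,0,0,0,0,0,0,0,0,2,0]
Step 7: insert l at [14, 23] -> counters=[0,0,0,0,0,0,0,0,0,0,0,0,0,0,1,0,0,0,0,0,0,0,0,1,0,0,0,0,0,2,0,0,0,0,0,0,0,0,0,0,0,0,0,0,0,0,2,0]
Step 8: delete l at [14, 23] -> counters=[0,0,0,0,0,0,0,0,0,0,0,0,0,0,0,0,0,0,0,0,0,0,0,0,0,0,0,0,0,2,0,0,0,0,0,0,0,0,0,0,0,0,0,0,0,0,2,0]
Step 9: insert k at [4, 10] -> counters=[0,0,0,0,1,0,0,0,0,0,1,0,0,0,0,0,0,0,0,0,0,0,0,0,0,0,0,0,0,2,0,0,0,0,0,0,0,0,0,0,0,0,0,0,0,0,2,0]
Step 10: insert k at [4, 10] -> counters=[0,0,0,0,2,0,0,0,0,0,2,0,0,0,0,0,0,0,0,0,0,0,0,0,0,0,0,0,0,2,0,0,0,0,0,0,0,0,0,0,0,0,0,0,0,0,2,0]
Step 11: insert b at [29, 46] -> counters=[0,0,0,0,2,0,0,0,0,0,2,0,0,0,0,0,0,0,0,0,0,0,0,0,0,0,0,0,0,3,0,0,0,0,0,0,0,0,0,0,0,0,0,0,0,0,3,0]
Step 12: insert k at [4, 10] -> counters=[0,0,0,0,3,0,0,0,0,0,3,0,0,0,0,0,0,0,0,0,0,0,0,0,0,0,0,0,0,3,0,0,0,0,0,0,0,0,0,0,0,0,0,0,0,0,3,0]
Step 13: insert k at [4, 10] -> counters=[0,0,0,0,4,0,0,0,0,0,4,0,0,0,0,0,0,0,0,0,0,0,0,0,0,0,0,0,0,3,0,0,0,0,0,0,0,0,0,0,0,0,0,0,0,0,3,0]
Step 14: insert l at [14, 23] -> counters=[0,0,0,0,4,0,0,0,0,0,4,0,0,0,1,0,0,0,0,0,0,0,0,1,0,0,0,0,0,3,0,0,0,0,0,0,0,0,0,0,0,0,0,0,0,0,3,0]
Step 15: delete l at [14, 23] -> counters=[0,0,0,0,4,0,0,0,0,0,4,0,0,0,0,0,0,0,0,0,0,0,0,0,0,0,0,0,0,3,0,0,0,0,0,0,0,0,0,0,0,0,0,0,0,0,3,0]
Step 16: insert b at [29, 46] -> counters=[0,0,0,0,4,0,0,0,0,0,4,0,0,0,0,0,0,0,0,0,0,0,0,0,0,0,0,0,0,4,0,0,0,0,0,0,0,0,0,0,0,0,0,0,0,0,4,0]
Step 17: insert b at [29, 46] -> counters=[0,0,0,0,4,0,0,0,0,0,4,0,0,0,0,0,0,0,0,0,0,0,0,0,0,0,0,0,0,5,0,0,0,0,0,0,0,0,0,0,0,0,0,0,0,0,5,0]
Step 18: delete k at [4, 10] -> counters=[0,0,0,0,3,0,0,0,0,0,3,0,0,0,0,0,0,0,0,0,0,0,0,0,0,0,0,0,0,5,0,0,0,0,0,0,0,0,0,0,0,0,0,0,0,0,5,0]
Step 19: insert k at [4, 10] -> counters=[0,0,0,0,4,0,0,0,0,0,4,0,0,0,0,0,0,0,0,0,0,0,0,0,0,0,0,0,0,5,0,0,0,0,0,0,0,0,0,0,0,0,0,0,0,0,5,0]
Step 20: insert l at [14, 23] -> counters=[0,0,0,0,4,0,0,0,0,0,4,0,0,0,1,0,0,0,0,0,0,0,0,1,0,0,0,0,0,5,0,0,0,0,0,0,0,0,0,0,0,0,0,0,0,0,5,0]
Step 21: insert k at [4, 10] -> counters=[0,0,0,0,5,0,0,0,0,0,5,0,0,0,1,0,0,0,0,0,0,0,0,1,0,0,0,0,0,5,0,0,0,0,0,0,0,0,0,0,0,0,0,0,0,0,5,0]
Step 22: delete k at [4, 10] -> counters=[0,0,0,0,4,0,0,0,0,0,4,0,0,0,1,0,0,0,0,0,0,0,0,1,0,0,0,0,0,5,0,0,0,0,0,0,0,0,0,0,0,0,0,0,0,0,5,0]
Step 23: delete k at [4, 10] -> counters=[0,0,0,0,3,0,0,0,0,0,3,0,0,0,1,0,0,0,0,0,0,0,0,1,0,0,0,0,0,5,0,0,0,0,0,0,0,0,0,0,0,0,0,0,0,0,5,0]
Step 24: delete k at [4, 10] -> counters=[0,0,0,0,2,0,0,0,0,0,2,0,0,0,1,0,0,0,0,0,0,0,0,1,0,0,0,0,0,5,0,0,0,0,0,0,0,0,0,0,0,0,0,0,0,0,5,0]
Step 25: insert k at [4, 10] -> counters=[0,0,0,0,3,0,0,0,0,0,3,0,0,0,1,0,0,0,0,0,0,0,0,1,0,0,0,0,0,5,0,0,0,0,0,0,0,0,0,0,0,0,0,0,0,0,5,0]
Step 26: delete l at [14, 23] -> counters=[0,0,0,0,3,0,0,0,0,0,3,0,0,0,0,0,0,0,0,0,0,0,0,0,0,0,0,0,0,5,0,0,0,0,0,0,0,0,0,0,0,0,0,0,0,0,5,0]
Step 27: insert l at [14, 23] -> counters=[0,0,0,0,3,0,0,0,0,0,3,0,0,0,1,0,0,0,0,0,0,0,0,1,0,0,0,0,0,5,0,0,0,0,0,0,0,0,0,0,0,0,0,0,0,0,5,0]
Final counters=[0,0,0,0,3,0,0,0,0,0,3,0,0,0,1,0,0,0,0,0,0,0,0,1,0,0,0,0,0,5,0,0,0,0,0,0,0,0,0,0,0,0,0,0,0,0,5,0] -> counters[46]=5

Answer: 5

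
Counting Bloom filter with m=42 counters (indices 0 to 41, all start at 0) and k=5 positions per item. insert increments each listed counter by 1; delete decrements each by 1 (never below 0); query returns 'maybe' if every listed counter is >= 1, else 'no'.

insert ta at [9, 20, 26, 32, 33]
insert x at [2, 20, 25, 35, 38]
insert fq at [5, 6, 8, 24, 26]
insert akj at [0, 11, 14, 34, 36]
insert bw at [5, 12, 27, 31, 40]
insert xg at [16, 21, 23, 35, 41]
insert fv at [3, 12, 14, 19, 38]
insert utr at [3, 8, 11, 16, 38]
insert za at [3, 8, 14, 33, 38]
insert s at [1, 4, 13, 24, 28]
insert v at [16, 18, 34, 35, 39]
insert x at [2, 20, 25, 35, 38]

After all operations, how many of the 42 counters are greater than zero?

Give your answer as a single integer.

Step 1: insert ta at [9, 20, 26, 32, 33] -> counters=[0,0,0,0,0,0,0,0,0,1,0,0,0,0,0,0,0,0,0,0,1,0,0,0,0,0,1,0,0,0,0,0,1,1,0,0,0,0,0,0,0,0]
Step 2: insert x at [2, 20, 25, 35, 38] -> counters=[0,0,1,0,0,0,0,0,0,1,0,0,0,0,0,0,0,0,0,0,2,0,0,0,0,1,1,0,0,0,0,0,1,1,0,1,0,0,1,0,0,0]
Step 3: insert fq at [5, 6, 8, 24, 26] -> counters=[0,0,1,0,0,1,1,0,1,1,0,0,0,0,0,0,0,0,0,0,2,0,0,0,1,1,2,0,0,0,0,0,1,1,0,1,0,0,1,0,0,0]
Step 4: insert akj at [0, 11, 14, 34, 36] -> counters=[1,0,1,0,0,1,1,0,1,1,0,1,0,0,1,0,0,0,0,0,2,0,0,0,1,1,2,0,0,0,0,0,1,1,1,1,1,0,1,0,0,0]
Step 5: insert bw at [5, 12, 27, 31, 40] -> counters=[1,0,1,0,0,2,1,0,1,1,0,1,1,0,1,0,0,0,0,0,2,0,0,0,1,1,2,1,0,0,0,1,1,1,1,1,1,0,1,0,1,0]
Step 6: insert xg at [16, 21, 23, 35, 41] -> counters=[1,0,1,0,0,2,1,0,1,1,0,1,1,0,1,0,1,0,0,0,2,1,0,1,1,1,2,1,0,0,0,1,1,1,1,2,1,0,1,0,1,1]
Step 7: insert fv at [3, 12, 14, 19, 38] -> counters=[1,0,1,1,0,2,1,0,1,1,0,1,2,0,2,0,1,0,0,1,2,1,0,1,1,1,2,1,0,0,0,1,1,1,1,2,1,0,2,0,1,1]
Step 8: insert utr at [3, 8, 11, 16, 38] -> counters=[1,0,1,2,0,2,1,0,2,1,0,2,2,0,2,0,2,0,0,1,2,1,0,1,1,1,2,1,0,0,0,1,1,1,1,2,1,0,3,0,1,1]
Step 9: insert za at [3, 8, 14, 33, 38] -> counters=[1,0,1,3,0,2,1,0,3,1,0,2,2,0,3,0,2,0,0,1,2,1,0,1,1,1,2,1,0,0,0,1,1,2,1,2,1,0,4,0,1,1]
Step 10: insert s at [1, 4, 13, 24, 28] -> counters=[1,1,1,3,1,2,1,0,3,1,0,2,2,1,3,0,2,0,0,1,2,1,0,1,2,1,2,1,1,0,0,1,1,2,1,2,1,0,4,0,1,1]
Step 11: insert v at [16, 18, 34, 35, 39] -> counters=[1,1,1,3,1,2,1,0,3,1,0,2,2,1,3,0,3,0,1,1,2,1,0,1,2,1,2,1,1,0,0,1,1,2,2,3,1,0,4,1,1,1]
Step 12: insert x at [2, 20, 25, 35, 38] -> counters=[1,1,2,3,1,2,1,0,3,1,0,2,2,1,3,0,3,0,1,1,3,1,0,1,2,2,2,1,1,0,0,1,1,2,2,4,1,0,5,1,1,1]
Final counters=[1,1,2,3,1,2,1,0,3,1,0,2,2,1,3,0,3,0,1,1,3,1,0,1,2,2,2,1,1,0,0,1,1,2,2,4,1,0,5,1,1,1] -> 34 nonzero

Answer: 34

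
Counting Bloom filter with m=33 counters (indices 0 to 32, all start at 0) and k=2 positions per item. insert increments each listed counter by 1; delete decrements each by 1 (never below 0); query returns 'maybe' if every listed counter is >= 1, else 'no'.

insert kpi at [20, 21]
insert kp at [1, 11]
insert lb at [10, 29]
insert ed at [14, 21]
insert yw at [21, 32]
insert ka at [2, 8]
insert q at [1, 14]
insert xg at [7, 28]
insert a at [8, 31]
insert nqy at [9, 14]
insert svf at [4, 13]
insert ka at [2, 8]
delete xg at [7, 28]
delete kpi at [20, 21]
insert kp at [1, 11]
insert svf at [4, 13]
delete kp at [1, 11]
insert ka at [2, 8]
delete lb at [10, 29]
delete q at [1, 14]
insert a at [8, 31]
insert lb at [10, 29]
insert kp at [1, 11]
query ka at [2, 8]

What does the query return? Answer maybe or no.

Answer: maybe

Derivation:
Step 1: insert kpi at [20, 21] -> counters=[0,0,0,0,0,0,0,0,0,0,0,0,0,0,0,0,0,0,0,0,1,1,0,0,0,0,0,0,0,0,0,0,0]
Step 2: insert kp at [1, 11] -> counters=[0,1,0,0,0,0,0,0,0,0,0,1,0,0,0,0,0,0,0,0,1,1,0,0,0,0,0,0,0,0,0,0,0]
Step 3: insert lb at [10, 29] -> counters=[0,1,0,0,0,0,0,0,0,0,1,1,0,0,0,0,0,0,0,0,1,1,0,0,0,0,0,0,0,1,0,0,0]
Step 4: insert ed at [14, 21] -> counters=[0,1,0,0,0,0,0,0,0,0,1,1,0,0,1,0,0,0,0,0,1,2,0,0,0,0,0,0,0,1,0,0,0]
Step 5: insert yw at [21, 32] -> counters=[0,1,0,0,0,0,0,0,0,0,1,1,0,0,1,0,0,0,0,0,1,3,0,0,0,0,0,0,0,1,0,0,1]
Step 6: insert ka at [2, 8] -> counters=[0,1,1,0,0,0,0,0,1,0,1,1,0,0,1,0,0,0,0,0,1,3,0,0,0,0,0,0,0,1,0,0,1]
Step 7: insert q at [1, 14] -> counters=[0,2,1,0,0,0,0,0,1,0,1,1,0,0,2,0,0,0,0,0,1,3,0,0,0,0,0,0,0,1,0,0,1]
Step 8: insert xg at [7, 28] -> counters=[0,2,1,0,0,0,0,1,1,0,1,1,0,0,2,0,0,0,0,0,1,3,0,0,0,0,0,0,1,1,0,0,1]
Step 9: insert a at [8, 31] -> counters=[0,2,1,0,0,0,0,1,2,0,1,1,0,0,2,0,0,0,0,0,1,3,0,0,0,0,0,0,1,1,0,1,1]
Step 10: insert nqy at [9, 14] -> counters=[0,2,1,0,0,0,0,1,2,1,1,1,0,0,3,0,0,0,0,0,1,3,0,0,0,0,0,0,1,1,0,1,1]
Step 11: insert svf at [4, 13] -> counters=[0,2,1,0,1,0,0,1,2,1,1,1,0,1,3,0,0,0,0,0,1,3,0,0,0,0,0,0,1,1,0,1,1]
Step 12: insert ka at [2, 8] -> counters=[0,2,2,0,1,0,0,1,3,1,1,1,0,1,3,0,0,0,0,0,1,3,0,0,0,0,0,0,1,1,0,1,1]
Step 13: delete xg at [7, 28] -> counters=[0,2,2,0,1,0,0,0,3,1,1,1,0,1,3,0,0,0,0,0,1,3,0,0,0,0,0,0,0,1,0,1,1]
Step 14: delete kpi at [20, 21] -> counters=[0,2,2,0,1,0,0,0,3,1,1,1,0,1,3,0,0,0,0,0,0,2,0,0,0,0,0,0,0,1,0,1,1]
Step 15: insert kp at [1, 11] -> counters=[0,3,2,0,1,0,0,0,3,1,1,2,0,1,3,0,0,0,0,0,0,2,0,0,0,0,0,0,0,1,0,1,1]
Step 16: insert svf at [4, 13] -> counters=[0,3,2,0,2,0,0,0,3,1,1,2,0,2,3,0,0,0,0,0,0,2,0,0,0,0,0,0,0,1,0,1,1]
Step 17: delete kp at [1, 11] -> counters=[0,2,2,0,2,0,0,0,3,1,1,1,0,2,3,0,0,0,0,0,0,2,0,0,0,0,0,0,0,1,0,1,1]
Step 18: insert ka at [2, 8] -> counters=[0,2,3,0,2,0,0,0,4,1,1,1,0,2,3,0,0,0,0,0,0,2,0,0,0,0,0,0,0,1,0,1,1]
Step 19: delete lb at [10, 29] -> counters=[0,2,3,0,2,0,0,0,4,1,0,1,0,2,3,0,0,0,0,0,0,2,0,0,0,0,0,0,0,0,0,1,1]
Step 20: delete q at [1, 14] -> counters=[0,1,3,0,2,0,0,0,4,1,0,1,0,2,2,0,0,0,0,0,0,2,0,0,0,0,0,0,0,0,0,1,1]
Step 21: insert a at [8, 31] -> counters=[0,1,3,0,2,0,0,0,5,1,0,1,0,2,2,0,0,0,0,0,0,2,0,0,0,0,0,0,0,0,0,2,1]
Step 22: insert lb at [10, 29] -> counters=[0,1,3,0,2,0,0,0,5,1,1,1,0,2,2,0,0,0,0,0,0,2,0,0,0,0,0,0,0,1,0,2,1]
Step 23: insert kp at [1, 11] -> counters=[0,2,3,0,2,0,0,0,5,1,1,2,0,2,2,0,0,0,0,0,0,2,0,0,0,0,0,0,0,1,0,2,1]
Query ka: check counters[2]=3 counters[8]=5 -> maybe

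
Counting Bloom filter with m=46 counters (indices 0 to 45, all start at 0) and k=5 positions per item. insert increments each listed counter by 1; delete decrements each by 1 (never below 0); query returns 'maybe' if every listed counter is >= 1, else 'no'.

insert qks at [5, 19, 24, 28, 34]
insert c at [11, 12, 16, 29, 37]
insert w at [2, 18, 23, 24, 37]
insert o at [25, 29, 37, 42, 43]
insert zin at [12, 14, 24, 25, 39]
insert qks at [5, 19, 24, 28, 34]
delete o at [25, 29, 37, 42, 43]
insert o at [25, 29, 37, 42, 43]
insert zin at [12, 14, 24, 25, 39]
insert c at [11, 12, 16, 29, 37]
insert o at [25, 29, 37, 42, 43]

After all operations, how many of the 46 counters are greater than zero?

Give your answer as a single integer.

Answer: 18

Derivation:
Step 1: insert qks at [5, 19, 24, 28, 34] -> counters=[0,0,0,0,0,1,0,0,0,0,0,0,0,0,0,0,0,0,0,1,0,0,0,0,1,0,0,0,1,0,0,0,0,0,1,0,0,0,0,0,0,0,0,0,0,0]
Step 2: insert c at [11, 12, 16, 29, 37] -> counters=[0,0,0,0,0,1,0,0,0,0,0,1,1,0,0,0,1,0,0,1,0,0,0,0,1,0,0,0,1,1,0,0,0,0,1,0,0,1,0,0,0,0,0,0,0,0]
Step 3: insert w at [2, 18, 23, 24, 37] -> counters=[0,0,1,0,0,1,0,0,0,0,0,1,1,0,0,0,1,0,1,1,0,0,0,1,2,0,0,0,1,1,0,0,0,0,1,0,0,2,0,0,0,0,0,0,0,0]
Step 4: insert o at [25, 29, 37, 42, 43] -> counters=[0,0,1,0,0,1,0,0,0,0,0,1,1,0,0,0,1,0,1,1,0,0,0,1,2,1,0,0,1,2,0,0,0,0,1,0,0,3,0,0,0,0,1,1,0,0]
Step 5: insert zin at [12, 14, 24, 25, 39] -> counters=[0,0,1,0,0,1,0,0,0,0,0,1,2,0,1,0,1,0,1,1,0,0,0,1,3,2,0,0,1,2,0,0,0,0,1,0,0,3,0,1,0,0,1,1,0,0]
Step 6: insert qks at [5, 19, 24, 28, 34] -> counters=[0,0,1,0,0,2,0,0,0,0,0,1,2,0,1,0,1,0,1,2,0,0,0,1,4,2,0,0,2,2,0,0,0,0,2,0,0,3,0,1,0,0,1,1,0,0]
Step 7: delete o at [25, 29, 37, 42, 43] -> counters=[0,0,1,0,0,2,0,0,0,0,0,1,2,0,1,0,1,0,1,2,0,0,0,1,4,1,0,0,2,1,0,0,0,0,2,0,0,2,0,1,0,0,0,0,0,0]
Step 8: insert o at [25, 29, 37, 42, 43] -> counters=[0,0,1,0,0,2,0,0,0,0,0,1,2,0,1,0,1,0,1,2,0,0,0,1,4,2,0,0,2,2,0,0,0,0,2,0,0,3,0,1,0,0,1,1,0,0]
Step 9: insert zin at [12, 14, 24, 25, 39] -> counters=[0,0,1,0,0,2,0,0,0,0,0,1,3,0,2,0,1,0,1,2,0,0,0,1,5,3,0,0,2,2,0,0,0,0,2,0,0,3,0,2,0,0,1,1,0,0]
Step 10: insert c at [11, 12, 16, 29, 37] -> counters=[0,0,1,0,0,2,0,0,0,0,0,2,4,0,2,0,2,0,1,2,0,0,0,1,5,3,0,0,2,3,0,0,0,0,2,0,0,4,0,2,0,0,1,1,0,0]
Step 11: insert o at [25, 29, 37, 42, 43] -> counters=[0,0,1,0,0,2,0,0,0,0,0,2,4,0,2,0,2,0,1,2,0,0,0,1,5,4,0,0,2,4,0,0,0,0,2,0,0,5,0,2,0,0,2,2,0,0]
Final counters=[0,0,1,0,0,2,0,0,0,0,0,2,4,0,2,0,2,0,1,2,0,0,0,1,5,4,0,0,2,4,0,0,0,0,2,0,0,5,0,2,0,0,2,2,0,0] -> 18 nonzero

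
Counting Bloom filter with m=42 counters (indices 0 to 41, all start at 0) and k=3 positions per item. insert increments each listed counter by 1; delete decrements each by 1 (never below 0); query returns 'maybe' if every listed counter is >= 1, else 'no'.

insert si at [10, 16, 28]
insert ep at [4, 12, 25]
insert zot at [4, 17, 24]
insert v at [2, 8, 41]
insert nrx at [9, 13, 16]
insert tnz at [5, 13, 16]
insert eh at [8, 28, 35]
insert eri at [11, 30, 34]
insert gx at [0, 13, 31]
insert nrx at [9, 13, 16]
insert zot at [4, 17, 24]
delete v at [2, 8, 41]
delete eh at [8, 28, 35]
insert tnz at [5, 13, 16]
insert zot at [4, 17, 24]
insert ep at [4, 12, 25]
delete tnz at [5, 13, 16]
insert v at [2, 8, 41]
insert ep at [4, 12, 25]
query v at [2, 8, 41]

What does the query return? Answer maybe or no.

Step 1: insert si at [10, 16, 28] -> counters=[0,0,0,0,0,0,0,0,0,0,1,0,0,0,0,0,1,0,0,0,0,0,0,0,0,0,0,0,1,0,0,0,0,0,0,0,0,0,0,0,0,0]
Step 2: insert ep at [4, 12, 25] -> counters=[0,0,0,0,1,0,0,0,0,0,1,0,1,0,0,0,1,0,0,0,0,0,0,0,0,1,0,0,1,0,0,0,0,0,0,0,0,0,0,0,0,0]
Step 3: insert zot at [4, 17, 24] -> counters=[0,0,0,0,2,0,0,0,0,0,1,0,1,0,0,0,1,1,0,0,0,0,0,0,1,1,0,0,1,0,0,0,0,0,0,0,0,0,0,0,0,0]
Step 4: insert v at [2, 8, 41] -> counters=[0,0,1,0,2,0,0,0,1,0,1,0,1,0,0,0,1,1,0,0,0,0,0,0,1,1,0,0,1,0,0,0,0,0,0,0,0,0,0,0,0,1]
Step 5: insert nrx at [9, 13, 16] -> counters=[0,0,1,0,2,0,0,0,1,1,1,0,1,1,0,0,2,1,0,0,0,0,0,0,1,1,0,0,1,0,0,0,0,0,0,0,0,0,0,0,0,1]
Step 6: insert tnz at [5, 13, 16] -> counters=[0,0,1,0,2,1,0,0,1,1,1,0,1,2,0,0,3,1,0,0,0,0,0,0,1,1,0,0,1,0,0,0,0,0,0,0,0,0,0,0,0,1]
Step 7: insert eh at [8, 28, 35] -> counters=[0,0,1,0,2,1,0,0,2,1,1,0,1,2,0,0,3,1,0,0,0,0,0,0,1,1,0,0,2,0,0,0,0,0,0,1,0,0,0,0,0,1]
Step 8: insert eri at [11, 30, 34] -> counters=[0,0,1,0,2,1,0,0,2,1,1,1,1,2,0,0,3,1,0,0,0,0,0,0,1,1,0,0,2,0,1,0,0,0,1,1,0,0,0,0,0,1]
Step 9: insert gx at [0, 13, 31] -> counters=[1,0,1,0,2,1,0,0,2,1,1,1,1,3,0,0,3,1,0,0,0,0,0,0,1,1,0,0,2,0,1,1,0,0,1,1,0,0,0,0,0,1]
Step 10: insert nrx at [9, 13, 16] -> counters=[1,0,1,0,2,1,0,0,2,2,1,1,1,4,0,0,4,1,0,0,0,0,0,0,1,1,0,0,2,0,1,1,0,0,1,1,0,0,0,0,0,1]
Step 11: insert zot at [4, 17, 24] -> counters=[1,0,1,0,3,1,0,0,2,2,1,1,1,4,0,0,4,2,0,0,0,0,0,0,2,1,0,0,2,0,1,1,0,0,1,1,0,0,0,0,0,1]
Step 12: delete v at [2, 8, 41] -> counters=[1,0,0,0,3,1,0,0,1,2,1,1,1,4,0,0,4,2,0,0,0,0,0,0,2,1,0,0,2,0,1,1,0,0,1,1,0,0,0,0,0,0]
Step 13: delete eh at [8, 28, 35] -> counters=[1,0,0,0,3,1,0,0,0,2,1,1,1,4,0,0,4,2,0,0,0,0,0,0,2,1,0,0,1,0,1,1,0,0,1,0,0,0,0,0,0,0]
Step 14: insert tnz at [5, 13, 16] -> counters=[1,0,0,0,3,2,0,0,0,2,1,1,1,5,0,0,5,2,0,0,0,0,0,0,2,1,0,0,1,0,1,1,0,0,1,0,0,0,0,0,0,0]
Step 15: insert zot at [4, 17, 24] -> counters=[1,0,0,0,4,2,0,0,0,2,1,1,1,5,0,0,5,3,0,0,0,0,0,0,3,1,0,0,1,0,1,1,0,0,1,0,0,0,0,0,0,0]
Step 16: insert ep at [4, 12, 25] -> counters=[1,0,0,0,5,2,0,0,0,2,1,1,2,5,0,0,5,3,0,0,0,0,0,0,3,2,0,0,1,0,1,1,0,0,1,0,0,0,0,0,0,0]
Step 17: delete tnz at [5, 13, 16] -> counters=[1,0,0,0,5,1,0,0,0,2,1,1,2,4,0,0,4,3,0,0,0,0,0,0,3,2,0,0,1,0,1,1,0,0,1,0,0,0,0,0,0,0]
Step 18: insert v at [2, 8, 41] -> counters=[1,0,1,0,5,1,0,0,1,2,1,1,2,4,0,0,4,3,0,0,0,0,0,0,3,2,0,0,1,0,1,1,0,0,1,0,0,0,0,0,0,1]
Step 19: insert ep at [4, 12, 25] -> counters=[1,0,1,0,6,1,0,0,1,2,1,1,3,4,0,0,4,3,0,0,0,0,0,0,3,3,0,0,1,0,1,1,0,0,1,0,0,0,0,0,0,1]
Query v: check counters[2]=1 counters[8]=1 counters[41]=1 -> maybe

Answer: maybe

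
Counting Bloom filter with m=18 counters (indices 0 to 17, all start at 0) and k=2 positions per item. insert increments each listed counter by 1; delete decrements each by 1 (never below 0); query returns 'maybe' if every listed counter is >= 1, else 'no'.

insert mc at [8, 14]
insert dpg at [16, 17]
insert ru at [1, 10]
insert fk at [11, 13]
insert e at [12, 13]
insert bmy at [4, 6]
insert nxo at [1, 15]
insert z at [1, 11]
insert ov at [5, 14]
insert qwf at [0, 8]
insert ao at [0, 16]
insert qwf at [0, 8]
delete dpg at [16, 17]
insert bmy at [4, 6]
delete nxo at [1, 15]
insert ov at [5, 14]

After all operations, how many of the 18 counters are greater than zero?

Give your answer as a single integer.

Step 1: insert mc at [8, 14] -> counters=[0,0,0,0,0,0,0,0,1,0,0,0,0,0,1,0,0,0]
Step 2: insert dpg at [16, 17] -> counters=[0,0,0,0,0,0,0,0,1,0,0,0,0,0,1,0,1,1]
Step 3: insert ru at [1, 10] -> counters=[0,1,0,0,0,0,0,0,1,0,1,0,0,0,1,0,1,1]
Step 4: insert fk at [11, 13] -> counters=[0,1,0,0,0,0,0,0,1,0,1,1,0,1,1,0,1,1]
Step 5: insert e at [12, 13] -> counters=[0,1,0,0,0,0,0,0,1,0,1,1,1,2,1,0,1,1]
Step 6: insert bmy at [4, 6] -> counters=[0,1,0,0,1,0,1,0,1,0,1,1,1,2,1,0,1,1]
Step 7: insert nxo at [1, 15] -> counters=[0,2,0,0,1,0,1,0,1,0,1,1,1,2,1,1,1,1]
Step 8: insert z at [1, 11] -> counters=[0,3,0,0,1,0,1,0,1,0,1,2,1,2,1,1,1,1]
Step 9: insert ov at [5, 14] -> counters=[0,3,0,0,1,1,1,0,1,0,1,2,1,2,2,1,1,1]
Step 10: insert qwf at [0, 8] -> counters=[1,3,0,0,1,1,1,0,2,0,1,2,1,2,2,1,1,1]
Step 11: insert ao at [0, 16] -> counters=[2,3,0,0,1,1,1,0,2,0,1,2,1,2,2,1,2,1]
Step 12: insert qwf at [0, 8] -> counters=[3,3,0,0,1,1,1,0,3,0,1,2,1,2,2,1,2,1]
Step 13: delete dpg at [16, 17] -> counters=[3,3,0,0,1,1,1,0,3,0,1,2,1,2,2,1,1,0]
Step 14: insert bmy at [4, 6] -> counters=[3,3,0,0,2,1,2,0,3,0,1,2,1,2,2,1,1,0]
Step 15: delete nxo at [1, 15] -> counters=[3,2,0,0,2,1,2,0,3,0,1,2,1,2,2,0,1,0]
Step 16: insert ov at [5, 14] -> counters=[3,2,0,0,2,2,2,0,3,0,1,2,1,2,3,0,1,0]
Final counters=[3,2,0,0,2,2,2,0,3,0,1,2,1,2,3,0,1,0] -> 12 nonzero

Answer: 12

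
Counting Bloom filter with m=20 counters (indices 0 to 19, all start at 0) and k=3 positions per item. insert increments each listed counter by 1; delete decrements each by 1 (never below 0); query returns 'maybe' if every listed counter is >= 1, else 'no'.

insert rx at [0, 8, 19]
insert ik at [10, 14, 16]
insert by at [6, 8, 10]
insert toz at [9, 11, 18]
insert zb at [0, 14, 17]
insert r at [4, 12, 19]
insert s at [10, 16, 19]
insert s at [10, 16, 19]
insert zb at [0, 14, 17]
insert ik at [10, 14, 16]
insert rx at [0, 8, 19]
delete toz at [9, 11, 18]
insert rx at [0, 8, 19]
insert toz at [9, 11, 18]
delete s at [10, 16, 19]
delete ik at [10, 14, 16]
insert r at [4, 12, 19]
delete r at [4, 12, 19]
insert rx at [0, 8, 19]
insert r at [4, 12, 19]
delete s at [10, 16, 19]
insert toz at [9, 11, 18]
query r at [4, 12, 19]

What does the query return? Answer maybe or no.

Step 1: insert rx at [0, 8, 19] -> counters=[1,0,0,0,0,0,0,0,1,0,0,0,0,0,0,0,0,0,0,1]
Step 2: insert ik at [10, 14, 16] -> counters=[1,0,0,0,0,0,0,0,1,0,1,0,0,0,1,0,1,0,0,1]
Step 3: insert by at [6, 8, 10] -> counters=[1,0,0,0,0,0,1,0,2,0,2,0,0,0,1,0,1,0,0,1]
Step 4: insert toz at [9, 11, 18] -> counters=[1,0,0,0,0,0,1,0,2,1,2,1,0,0,1,0,1,0,1,1]
Step 5: insert zb at [0, 14, 17] -> counters=[2,0,0,0,0,0,1,0,2,1,2,1,0,0,2,0,1,1,1,1]
Step 6: insert r at [4, 12, 19] -> counters=[2,0,0,0,1,0,1,0,2,1,2,1,1,0,2,0,1,1,1,2]
Step 7: insert s at [10, 16, 19] -> counters=[2,0,0,0,1,0,1,0,2,1,3,1,1,0,2,0,2,1,1,3]
Step 8: insert s at [10, 16, 19] -> counters=[2,0,0,0,1,0,1,0,2,1,4,1,1,0,2,0,3,1,1,4]
Step 9: insert zb at [0, 14, 17] -> counters=[3,0,0,0,1,0,1,0,2,1,4,1,1,0,3,0,3,2,1,4]
Step 10: insert ik at [10, 14, 16] -> counters=[3,0,0,0,1,0,1,0,2,1,5,1,1,0,4,0,4,2,1,4]
Step 11: insert rx at [0, 8, 19] -> counters=[4,0,0,0,1,0,1,0,3,1,5,1,1,0,4,0,4,2,1,5]
Step 12: delete toz at [9, 11, 18] -> counters=[4,0,0,0,1,0,1,0,3,0,5,0,1,0,4,0,4,2,0,5]
Step 13: insert rx at [0, 8, 19] -> counters=[5,0,0,0,1,0,1,0,4,0,5,0,1,0,4,0,4,2,0,6]
Step 14: insert toz at [9, 11, 18] -> counters=[5,0,0,0,1,0,1,0,4,1,5,1,1,0,4,0,4,2,1,6]
Step 15: delete s at [10, 16, 19] -> counters=[5,0,0,0,1,0,1,0,4,1,4,1,1,0,4,0,3,2,1,5]
Step 16: delete ik at [10, 14, 16] -> counters=[5,0,0,0,1,0,1,0,4,1,3,1,1,0,3,0,2,2,1,5]
Step 17: insert r at [4, 12, 19] -> counters=[5,0,0,0,2,0,1,0,4,1,3,1,2,0,3,0,2,2,1,6]
Step 18: delete r at [4, 12, 19] -> counters=[5,0,0,0,1,0,1,0,4,1,3,1,1,0,3,0,2,2,1,5]
Step 19: insert rx at [0, 8, 19] -> counters=[6,0,0,0,1,0,1,0,5,1,3,1,1,0,3,0,2,2,1,6]
Step 20: insert r at [4, 12, 19] -> counters=[6,0,0,0,2,0,1,0,5,1,3,1,2,0,3,0,2,2,1,7]
Step 21: delete s at [10, 16, 19] -> counters=[6,0,0,0,2,0,1,0,5,1,2,1,2,0,3,0,1,2,1,6]
Step 22: insert toz at [9, 11, 18] -> counters=[6,0,0,0,2,0,1,0,5,2,2,2,2,0,3,0,1,2,2,6]
Query r: check counters[4]=2 counters[12]=2 counters[19]=6 -> maybe

Answer: maybe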